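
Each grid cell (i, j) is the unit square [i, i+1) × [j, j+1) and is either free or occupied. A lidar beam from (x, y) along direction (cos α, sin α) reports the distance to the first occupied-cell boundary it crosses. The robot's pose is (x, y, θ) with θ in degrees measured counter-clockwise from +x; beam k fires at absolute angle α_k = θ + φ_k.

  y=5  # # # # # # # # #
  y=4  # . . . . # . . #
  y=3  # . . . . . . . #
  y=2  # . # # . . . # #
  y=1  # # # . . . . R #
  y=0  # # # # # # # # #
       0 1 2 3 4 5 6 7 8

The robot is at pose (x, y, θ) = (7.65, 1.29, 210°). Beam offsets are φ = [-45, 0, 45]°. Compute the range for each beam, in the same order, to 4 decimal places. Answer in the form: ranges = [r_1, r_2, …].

ranges = [3.7788, 0.5800, 0.3002]

beam 1: φ=-45°, α=165°
  dir = (cos 165°, sin 165°) = (-0.9659, 0.2588); from cell (7,1)
  next x-line at t=0.6729, next y-line at t=2.7432; Δt_x=1.0353, Δt_y=3.8637
    x: enter (6,1) at t=0.6729
    x: enter (5,1) at t=1.7082
    y: enter (5,2) at t=2.7432
    x: enter (4,2) at t=2.7435
    x: enter (3,2) at t=3.7788 ← occupied
  → r_1 = 3.7788
beam 2: φ=0°, α=210°
  dir = (cos 210°, sin 210°) = (-0.8660, -0.5000); from cell (7,1)
  next x-line at t=0.7506, next y-line at t=0.5800; Δt_x=1.1547, Δt_y=2.0000
    y: enter (7,0) at t=0.5800 ← occupied
  → r_2 = 0.5800
beam 3: φ=45°, α=255°
  dir = (cos 255°, sin 255°) = (-0.2588, -0.9659); from cell (7,1)
  next x-line at t=2.5114, next y-line at t=0.3002; Δt_x=3.8637, Δt_y=1.0353
    y: enter (7,0) at t=0.3002 ← occupied
  → r_3 = 0.3002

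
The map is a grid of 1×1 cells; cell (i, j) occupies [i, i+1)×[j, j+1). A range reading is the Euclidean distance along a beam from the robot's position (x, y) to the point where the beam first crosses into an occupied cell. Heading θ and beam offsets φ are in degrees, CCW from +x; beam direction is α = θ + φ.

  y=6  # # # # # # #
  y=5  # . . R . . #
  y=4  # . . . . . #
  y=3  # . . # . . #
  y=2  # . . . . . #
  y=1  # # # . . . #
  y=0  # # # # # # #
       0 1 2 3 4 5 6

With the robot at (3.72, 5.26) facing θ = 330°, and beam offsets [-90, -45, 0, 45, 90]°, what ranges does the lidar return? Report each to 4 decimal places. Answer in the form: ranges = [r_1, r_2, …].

ranges = [3.7643, 4.4103, 2.6327, 2.3604, 0.8545]

beam 1: φ=-90°, α=240°
  d=(-0.5000,-0.8660)  start (3,5)  tX=1.4400 tY=0.3002  stride 1/|dx|=2.0000 1/|dy|=1.1547
    cross y-line → (3,4), t=0.3002
    cross x-line → (2,4), t=1.4400
    cross y-line → (2,3), t=1.4549
    cross y-line → (2,2), t=2.6096
    cross x-line → (1,2), t=3.4400
    cross y-line → (1,1), t=3.7643 (wall)
  → r_1 = 3.7643
beam 2: φ=-45°, α=285°
  d=(0.2588,-0.9659)  start (3,5)  tX=1.0818 tY=0.2692  stride 1/|dx|=3.8637 1/|dy|=1.0353
    cross y-line → (3,4), t=0.2692
    cross x-line → (4,4), t=1.0818
    cross y-line → (4,3), t=1.3044
    cross y-line → (4,2), t=2.3397
    cross y-line → (4,1), t=3.3750
    cross y-line → (4,0), t=4.4103 (wall)
  → r_2 = 4.4103
beam 3: φ=0°, α=330°
  d=(0.8660,-0.5000)  start (3,5)  tX=0.3233 tY=0.5200  stride 1/|dx|=1.1547 1/|dy|=2.0000
    cross x-line → (4,5), t=0.3233
    cross y-line → (4,4), t=0.5200
    cross x-line → (5,4), t=1.4780
    cross y-line → (5,3), t=2.5200
    cross x-line → (6,3), t=2.6327 (wall)
  → r_3 = 2.6327
beam 4: φ=45°, α=15°
  d=(0.9659,0.2588)  start (3,5)  tX=0.2899 tY=2.8591  stride 1/|dx|=1.0353 1/|dy|=3.8637
    cross x-line → (4,5), t=0.2899
    cross x-line → (5,5), t=1.3252
    cross x-line → (6,5), t=2.3604 (wall)
  → r_4 = 2.3604
beam 5: φ=90°, α=60°
  d=(0.5000,0.8660)  start (3,5)  tX=0.5600 tY=0.8545  stride 1/|dx|=2.0000 1/|dy|=1.1547
    cross x-line → (4,5), t=0.5600
    cross y-line → (4,6), t=0.8545 (wall)
  → r_5 = 0.8545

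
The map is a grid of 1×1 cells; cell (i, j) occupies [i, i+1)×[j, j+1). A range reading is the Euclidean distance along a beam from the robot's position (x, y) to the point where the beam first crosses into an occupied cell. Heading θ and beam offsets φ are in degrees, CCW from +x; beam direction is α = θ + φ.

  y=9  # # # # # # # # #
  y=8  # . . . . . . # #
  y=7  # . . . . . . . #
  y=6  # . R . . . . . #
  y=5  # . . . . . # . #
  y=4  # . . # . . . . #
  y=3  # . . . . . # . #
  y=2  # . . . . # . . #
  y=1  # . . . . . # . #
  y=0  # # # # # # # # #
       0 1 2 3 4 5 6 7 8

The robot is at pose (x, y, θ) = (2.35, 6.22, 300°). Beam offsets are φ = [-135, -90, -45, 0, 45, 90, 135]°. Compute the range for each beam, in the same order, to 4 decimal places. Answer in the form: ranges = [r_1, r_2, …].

ranges = [1.3976, 1.5588, 5.2160, 1.4087, 3.7788, 5.3694, 2.8781]

beam 1: φ=-135°, α=165°
  dir = (cos 165°, sin 165°) = (-0.9659, 0.2588); from cell (2,6)
  next x-line at t=0.3623, next y-line at t=3.0137; Δt_x=1.0353, Δt_y=3.8637
    x: enter (1,6) at t=0.3623
    x: enter (0,6) at t=1.3976 ← occupied
  → r_1 = 1.3976
beam 2: φ=-90°, α=210°
  dir = (cos 210°, sin 210°) = (-0.8660, -0.5000); from cell (2,6)
  next x-line at t=0.4041, next y-line at t=0.4400; Δt_x=1.1547, Δt_y=2.0000
    x: enter (1,6) at t=0.4041
    y: enter (1,5) at t=0.4400
    x: enter (0,5) at t=1.5588 ← occupied
  → r_2 = 1.5588
beam 3: φ=-45°, α=255°
  dir = (cos 255°, sin 255°) = (-0.2588, -0.9659); from cell (2,6)
  next x-line at t=1.3523, next y-line at t=0.2278; Δt_x=3.8637, Δt_y=1.0353
    y: enter (2,5) at t=0.2278
    y: enter (2,4) at t=1.2630
    x: enter (1,4) at t=1.3523
    y: enter (1,3) at t=2.2983
    y: enter (1,2) at t=3.3336
    y: enter (1,1) at t=4.3689
    x: enter (0,1) at t=5.2160 ← occupied
  → r_3 = 5.2160
beam 4: φ=0°, α=300°
  dir = (cos 300°, sin 300°) = (0.5000, -0.8660); from cell (2,6)
  next x-line at t=1.3000, next y-line at t=0.2540; Δt_x=2.0000, Δt_y=1.1547
    y: enter (2,5) at t=0.2540
    x: enter (3,5) at t=1.3000
    y: enter (3,4) at t=1.4087 ← occupied
  → r_4 = 1.4087
beam 5: φ=45°, α=345°
  dir = (cos 345°, sin 345°) = (0.9659, -0.2588); from cell (2,6)
  next x-line at t=0.6729, next y-line at t=0.8500; Δt_x=1.0353, Δt_y=3.8637
    x: enter (3,6) at t=0.6729
    y: enter (3,5) at t=0.8500
    x: enter (4,5) at t=1.7082
    x: enter (5,5) at t=2.7435
    x: enter (6,5) at t=3.7788 ← occupied
  → r_5 = 3.7788
beam 6: φ=90°, α=30°
  dir = (cos 30°, sin 30°) = (0.8660, 0.5000); from cell (2,6)
  next x-line at t=0.7506, next y-line at t=1.5600; Δt_x=1.1547, Δt_y=2.0000
    x: enter (3,6) at t=0.7506
    y: enter (3,7) at t=1.5600
    x: enter (4,7) at t=1.9053
    x: enter (5,7) at t=3.0600
    y: enter (5,8) at t=3.5600
    x: enter (6,8) at t=4.2147
    x: enter (7,8) at t=5.3694 ← occupied
  → r_6 = 5.3694
beam 7: φ=135°, α=75°
  dir = (cos 75°, sin 75°) = (0.2588, 0.9659); from cell (2,6)
  next x-line at t=2.5114, next y-line at t=0.8075; Δt_x=3.8637, Δt_y=1.0353
    y: enter (2,7) at t=0.8075
    y: enter (2,8) at t=1.8428
    x: enter (3,8) at t=2.5114
    y: enter (3,9) at t=2.8781 ← occupied
  → r_7 = 2.8781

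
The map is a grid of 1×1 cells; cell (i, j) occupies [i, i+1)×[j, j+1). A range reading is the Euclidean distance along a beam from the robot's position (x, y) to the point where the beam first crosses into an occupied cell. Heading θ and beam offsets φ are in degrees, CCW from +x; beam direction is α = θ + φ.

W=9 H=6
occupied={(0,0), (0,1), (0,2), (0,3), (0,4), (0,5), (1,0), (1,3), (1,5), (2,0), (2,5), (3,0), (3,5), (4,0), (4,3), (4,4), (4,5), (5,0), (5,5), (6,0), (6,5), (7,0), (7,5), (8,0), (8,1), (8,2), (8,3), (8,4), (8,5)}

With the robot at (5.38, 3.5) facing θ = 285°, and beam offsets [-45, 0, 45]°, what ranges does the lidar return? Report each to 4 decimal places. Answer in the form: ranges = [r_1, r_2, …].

ranges = [2.8868, 2.5882, 3.0253]

beam 1: φ=-45°, α=240°
  direction (-0.5000, -0.8660); cell (5,3); t to first gridline: x 0.7600, y 0.5774 (then +2.0000 / +1.1547)
    (5,2) via y @ 0.5774
    (4,2) via x @ 0.7600
    (4,1) via y @ 1.7321
    (3,1) via x @ 2.7600
    (3,0) via y @ 2.8868  # hit
  → r_1 = 2.8868
beam 2: φ=0°, α=285°
  direction (0.2588, -0.9659); cell (5,3); t to first gridline: x 2.3955, y 0.5176 (then +3.8637 / +1.0353)
    (5,2) via y @ 0.5176
    (5,1) via y @ 1.5529
    (6,1) via x @ 2.3955
    (6,0) via y @ 2.5882  # hit
  → r_2 = 2.5882
beam 3: φ=45°, α=330°
  direction (0.8660, -0.5000); cell (5,3); t to first gridline: x 0.7159, y 1.0000 (then +1.1547 / +2.0000)
    (6,3) via x @ 0.7159
    (6,2) via y @ 1.0000
    (7,2) via x @ 1.8706
    (7,1) via y @ 3.0000
    (8,1) via x @ 3.0253  # hit
  → r_3 = 3.0253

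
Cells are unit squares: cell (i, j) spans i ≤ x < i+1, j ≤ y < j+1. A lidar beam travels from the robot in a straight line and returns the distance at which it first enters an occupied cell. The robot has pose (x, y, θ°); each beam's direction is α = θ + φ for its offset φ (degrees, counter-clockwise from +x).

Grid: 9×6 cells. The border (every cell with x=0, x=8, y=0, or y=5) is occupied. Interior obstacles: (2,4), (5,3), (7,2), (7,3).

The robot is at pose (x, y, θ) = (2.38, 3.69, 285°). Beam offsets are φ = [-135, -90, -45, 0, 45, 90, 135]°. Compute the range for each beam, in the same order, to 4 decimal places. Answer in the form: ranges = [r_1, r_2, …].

beam 1: φ=-135°, α=150°
  cosα=-0.8660 sinα=0.5000 | (2,3) | tMaxX 0.4388 tMaxY 0.6200 | tΔX 1.1547 tΔY 2.0000
    t=0.4388 [x] (1,3)
    t=0.6200 [y] (1,4)
    t=1.5935 [x] (0,4) — stop
  → r_1 = 1.5935
beam 2: φ=-90°, α=195°
  cosα=-0.9659 sinα=-0.2588 | (2,3) | tMaxX 0.3934 tMaxY 2.6660 | tΔX 1.0353 tΔY 3.8637
    t=0.3934 [x] (1,3)
    t=1.4287 [x] (0,3) — stop
  → r_2 = 1.4287
beam 3: φ=-45°, α=240°
  cosα=-0.5000 sinα=-0.8660 | (2,3) | tMaxX 0.7600 tMaxY 0.7967 | tΔX 2.0000 tΔY 1.1547
    t=0.7600 [x] (1,3)
    t=0.7967 [y] (1,2)
    t=1.9514 [y] (1,1)
    t=2.7600 [x] (0,1) — stop
  → r_3 = 2.7600
beam 4: φ=0°, α=285°
  cosα=0.2588 sinα=-0.9659 | (2,3) | tMaxX 2.3955 tMaxY 0.7143 | tΔX 3.8637 tΔY 1.0353
    t=0.7143 [y] (2,2)
    t=1.7496 [y] (2,1)
    t=2.3955 [x] (3,1)
    t=2.7849 [y] (3,0) — stop
  → r_4 = 2.7849
beam 5: φ=45°, α=330°
  cosα=0.8660 sinα=-0.5000 | (2,3) | tMaxX 0.7159 tMaxY 1.3800 | tΔX 1.1547 tΔY 2.0000
    t=0.7159 [x] (3,3)
    t=1.3800 [y] (3,2)
    t=1.8706 [x] (4,2)
    t=3.0253 [x] (5,2)
    t=3.3800 [y] (5,1)
    t=4.1800 [x] (6,1)
    t=5.3347 [x] (7,1)
    t=5.3800 [y] (7,0) — stop
  → r_5 = 5.3800
beam 6: φ=90°, α=15°
  cosα=0.9659 sinα=0.2588 | (2,3) | tMaxX 0.6419 tMaxY 1.1977 | tΔX 1.0353 tΔY 3.8637
    t=0.6419 [x] (3,3)
    t=1.1977 [y] (3,4)
    t=1.6771 [x] (4,4)
    t=2.7124 [x] (5,4)
    t=3.7477 [x] (6,4)
    t=4.7830 [x] (7,4)
    t=5.0615 [y] (7,5) — stop
  → r_6 = 5.0615
beam 7: φ=135°, α=60°
  cosα=0.5000 sinα=0.8660 | (2,3) | tMaxX 1.2400 tMaxY 0.3580 | tΔX 2.0000 tΔY 1.1547
    t=0.3580 [y] (2,4) — stop
  → r_7 = 0.3580

ranges = [1.5935, 1.4287, 2.7600, 2.7849, 5.3800, 5.0615, 0.3580]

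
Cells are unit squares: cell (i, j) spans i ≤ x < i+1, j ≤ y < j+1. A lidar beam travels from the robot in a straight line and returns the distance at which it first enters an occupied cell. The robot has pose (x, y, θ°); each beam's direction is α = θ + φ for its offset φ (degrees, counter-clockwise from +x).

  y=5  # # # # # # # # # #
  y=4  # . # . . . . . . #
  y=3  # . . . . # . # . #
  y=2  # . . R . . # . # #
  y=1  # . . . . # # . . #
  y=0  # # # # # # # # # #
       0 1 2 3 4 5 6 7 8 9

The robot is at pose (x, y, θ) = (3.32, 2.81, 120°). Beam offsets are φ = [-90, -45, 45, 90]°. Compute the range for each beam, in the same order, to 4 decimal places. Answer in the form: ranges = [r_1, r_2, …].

beam 1: φ=-90°, α=30°
  cosα=0.8660 sinα=0.5000 | (3,2) | tMaxX 0.7852 tMaxY 0.3800 | tΔX 1.1547 tΔY 2.0000
    t=0.3800 [y] (3,3)
    t=0.7852 [x] (4,3)
    t=1.9399 [x] (5,3) — stop
  → r_1 = 1.9399
beam 2: φ=-45°, α=75°
  cosα=0.2588 sinα=0.9659 | (3,2) | tMaxX 2.6273 tMaxY 0.1967 | tΔX 3.8637 tΔY 1.0353
    t=0.1967 [y] (3,3)
    t=1.2320 [y] (3,4)
    t=2.2673 [y] (3,5) — stop
  → r_2 = 2.2673
beam 3: φ=45°, α=165°
  cosα=-0.9659 sinα=0.2588 | (3,2) | tMaxX 0.3313 tMaxY 0.7341 | tΔX 1.0353 tΔY 3.8637
    t=0.3313 [x] (2,2)
    t=0.7341 [y] (2,3)
    t=1.3666 [x] (1,3)
    t=2.4018 [x] (0,3) — stop
  → r_3 = 2.4018
beam 4: φ=90°, α=210°
  cosα=-0.8660 sinα=-0.5000 | (3,2) | tMaxX 0.3695 tMaxY 1.6200 | tΔX 1.1547 tΔY 2.0000
    t=0.3695 [x] (2,2)
    t=1.5242 [x] (1,2)
    t=1.6200 [y] (1,1)
    t=2.6789 [x] (0,1) — stop
  → r_4 = 2.6789

ranges = [1.9399, 2.2673, 2.4018, 2.6789]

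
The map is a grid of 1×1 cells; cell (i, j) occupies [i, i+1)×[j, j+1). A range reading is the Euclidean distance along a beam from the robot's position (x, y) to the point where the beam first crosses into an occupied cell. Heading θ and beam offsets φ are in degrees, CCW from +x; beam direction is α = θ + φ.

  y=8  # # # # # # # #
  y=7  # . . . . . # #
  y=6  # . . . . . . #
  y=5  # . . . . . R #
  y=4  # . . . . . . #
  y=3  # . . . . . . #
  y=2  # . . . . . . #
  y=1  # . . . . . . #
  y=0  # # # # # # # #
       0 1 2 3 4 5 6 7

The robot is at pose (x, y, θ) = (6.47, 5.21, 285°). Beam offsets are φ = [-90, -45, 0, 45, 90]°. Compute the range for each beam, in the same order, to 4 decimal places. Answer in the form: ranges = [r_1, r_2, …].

beam 1: φ=-90°, α=195°
  d=(-0.9659,-0.2588)  start (6,5)  tX=0.4866 tY=0.8114  stride 1/|dx|=1.0353 1/|dy|=3.8637
    cross x-line → (5,5), t=0.4866
    cross y-line → (5,4), t=0.8114
    cross x-line → (4,4), t=1.5219
    cross x-line → (3,4), t=2.5571
    cross x-line → (2,4), t=3.5924
    cross x-line → (1,4), t=4.6277
    cross y-line → (1,3), t=4.6751
    cross x-line → (0,3), t=5.6630 (wall)
  → r_1 = 5.6630
beam 2: φ=-45°, α=240°
  d=(-0.5000,-0.8660)  start (6,5)  tX=0.9400 tY=0.2425  stride 1/|dx|=2.0000 1/|dy|=1.1547
    cross y-line → (6,4), t=0.2425
    cross x-line → (5,4), t=0.9400
    cross y-line → (5,3), t=1.3972
    cross y-line → (5,2), t=2.5519
    cross x-line → (4,2), t=2.9400
    cross y-line → (4,1), t=3.7066
    cross y-line → (4,0), t=4.8613 (wall)
  → r_2 = 4.8613
beam 3: φ=0°, α=285°
  d=(0.2588,-0.9659)  start (6,5)  tX=2.0478 tY=0.2174  stride 1/|dx|=3.8637 1/|dy|=1.0353
    cross y-line → (6,4), t=0.2174
    cross y-line → (6,3), t=1.2527
    cross x-line → (7,3), t=2.0478 (wall)
  → r_3 = 2.0478
beam 4: φ=45°, α=330°
  d=(0.8660,-0.5000)  start (6,5)  tX=0.6120 tY=0.4200  stride 1/|dx|=1.1547 1/|dy|=2.0000
    cross y-line → (6,4), t=0.4200
    cross x-line → (7,4), t=0.6120 (wall)
  → r_4 = 0.6120
beam 5: φ=90°, α=15°
  d=(0.9659,0.2588)  start (6,5)  tX=0.5487 tY=3.0523  stride 1/|dx|=1.0353 1/|dy|=3.8637
    cross x-line → (7,5), t=0.5487 (wall)
  → r_5 = 0.5487

ranges = [5.6630, 4.8613, 2.0478, 0.6120, 0.5487]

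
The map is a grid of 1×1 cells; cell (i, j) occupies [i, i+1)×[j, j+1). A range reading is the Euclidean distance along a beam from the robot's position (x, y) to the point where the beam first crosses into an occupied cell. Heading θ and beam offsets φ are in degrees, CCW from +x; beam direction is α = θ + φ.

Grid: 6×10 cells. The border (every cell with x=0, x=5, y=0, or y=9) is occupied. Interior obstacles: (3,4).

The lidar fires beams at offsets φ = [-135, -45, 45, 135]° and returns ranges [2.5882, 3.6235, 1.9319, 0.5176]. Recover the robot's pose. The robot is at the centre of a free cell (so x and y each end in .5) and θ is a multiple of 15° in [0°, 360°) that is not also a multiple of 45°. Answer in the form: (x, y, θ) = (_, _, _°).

(x, y, θ) = (4.5, 6.5, 240°)

Candidates: 31 free-cell centres × 16 headings = 496 poses. Raycast each; keep the one whose scan matches to 4 dp.
  (3.5, 5.5, 165°): beam 1 = 1.7321 ≠ 2.5882 ✗
  (4.5, 1.5, 330°): beam 1 = 1.9319 ≠ 2.5882 ✗
  (4.5, 2.5, 300°): beam 1 = 3.6235 ≠ 2.5882 ✗
  (2.5, 5.5, 255°): beam 1 = 3.0000 ≠ 2.5882 ✗
  …
  (4.5, 6.5, 240°): r_1=2.5882, r_2=3.6235, r_3=1.9319, r_4=0.5176 — all match ✓
Only this pose fits every beam.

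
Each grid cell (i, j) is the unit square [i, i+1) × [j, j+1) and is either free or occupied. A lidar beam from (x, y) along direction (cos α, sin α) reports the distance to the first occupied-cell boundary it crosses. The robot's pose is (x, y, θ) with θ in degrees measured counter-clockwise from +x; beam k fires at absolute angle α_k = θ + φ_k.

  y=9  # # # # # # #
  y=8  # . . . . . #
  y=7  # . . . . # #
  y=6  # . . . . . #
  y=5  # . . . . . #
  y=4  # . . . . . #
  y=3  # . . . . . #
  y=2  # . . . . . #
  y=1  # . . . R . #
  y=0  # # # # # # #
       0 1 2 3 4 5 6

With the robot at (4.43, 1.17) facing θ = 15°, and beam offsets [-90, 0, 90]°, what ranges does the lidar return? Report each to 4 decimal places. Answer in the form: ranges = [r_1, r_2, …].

ranges = [0.1760, 1.6254, 8.1062]

beam 1: φ=-90°, α=285°
  dir = (cos 285°, sin 285°) = (0.2588, -0.9659); from cell (4,1)
  next x-line at t=2.2023, next y-line at t=0.1760; Δt_x=3.8637, Δt_y=1.0353
    y: enter (4,0) at t=0.1760 ← occupied
  → r_1 = 0.1760
beam 2: φ=0°, α=15°
  dir = (cos 15°, sin 15°) = (0.9659, 0.2588); from cell (4,1)
  next x-line at t=0.5901, next y-line at t=3.2069; Δt_x=1.0353, Δt_y=3.8637
    x: enter (5,1) at t=0.5901
    x: enter (6,1) at t=1.6254 ← occupied
  → r_2 = 1.6254
beam 3: φ=90°, α=105°
  dir = (cos 105°, sin 105°) = (-0.2588, 0.9659); from cell (4,1)
  next x-line at t=1.6614, next y-line at t=0.8593; Δt_x=3.8637, Δt_y=1.0353
    y: enter (4,2) at t=0.8593
    x: enter (3,2) at t=1.6614
    y: enter (3,3) at t=1.8946
    y: enter (3,4) at t=2.9298
    y: enter (3,5) at t=3.9651
    y: enter (3,6) at t=5.0004
    x: enter (2,6) at t=5.5251
    y: enter (2,7) at t=6.0357
    y: enter (2,8) at t=7.0709
    y: enter (2,9) at t=8.1062 ← occupied
  → r_3 = 8.1062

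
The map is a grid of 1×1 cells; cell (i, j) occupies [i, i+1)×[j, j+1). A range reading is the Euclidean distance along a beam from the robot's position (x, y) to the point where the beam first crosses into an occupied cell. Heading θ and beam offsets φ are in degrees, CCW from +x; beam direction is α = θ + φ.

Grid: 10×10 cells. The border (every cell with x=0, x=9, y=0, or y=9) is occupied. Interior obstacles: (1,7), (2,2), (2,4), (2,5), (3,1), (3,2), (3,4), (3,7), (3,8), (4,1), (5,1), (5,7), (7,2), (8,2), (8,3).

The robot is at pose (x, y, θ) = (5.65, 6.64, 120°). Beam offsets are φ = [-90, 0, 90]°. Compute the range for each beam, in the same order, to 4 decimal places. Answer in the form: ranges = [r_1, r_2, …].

beam 1: φ=-90°, α=30°
  dir = (cos 30°, sin 30°) = (0.8660, 0.5000); from cell (5,6)
  next x-line at t=0.4041, next y-line at t=0.7200; Δt_x=1.1547, Δt_y=2.0000
    x: enter (6,6) at t=0.4041
    y: enter (6,7) at t=0.7200
    x: enter (7,7) at t=1.5588
    x: enter (8,7) at t=2.7135
    y: enter (8,8) at t=2.7200
    x: enter (9,8) at t=3.8682 ← occupied
  → r_1 = 3.8682
beam 2: φ=0°, α=120°
  dir = (cos 120°, sin 120°) = (-0.5000, 0.8660); from cell (5,6)
  next x-line at t=1.3000, next y-line at t=0.4157; Δt_x=2.0000, Δt_y=1.1547
    y: enter (5,7) at t=0.4157 ← occupied
  → r_2 = 0.4157
beam 3: φ=90°, α=210°
  dir = (cos 210°, sin 210°) = (-0.8660, -0.5000); from cell (5,6)
  next x-line at t=0.7506, next y-line at t=1.2800; Δt_x=1.1547, Δt_y=2.0000
    x: enter (4,6) at t=0.7506
    y: enter (4,5) at t=1.2800
    x: enter (3,5) at t=1.9053
    x: enter (2,5) at t=3.0600 ← occupied
  → r_3 = 3.0600

ranges = [3.8682, 0.4157, 3.0600]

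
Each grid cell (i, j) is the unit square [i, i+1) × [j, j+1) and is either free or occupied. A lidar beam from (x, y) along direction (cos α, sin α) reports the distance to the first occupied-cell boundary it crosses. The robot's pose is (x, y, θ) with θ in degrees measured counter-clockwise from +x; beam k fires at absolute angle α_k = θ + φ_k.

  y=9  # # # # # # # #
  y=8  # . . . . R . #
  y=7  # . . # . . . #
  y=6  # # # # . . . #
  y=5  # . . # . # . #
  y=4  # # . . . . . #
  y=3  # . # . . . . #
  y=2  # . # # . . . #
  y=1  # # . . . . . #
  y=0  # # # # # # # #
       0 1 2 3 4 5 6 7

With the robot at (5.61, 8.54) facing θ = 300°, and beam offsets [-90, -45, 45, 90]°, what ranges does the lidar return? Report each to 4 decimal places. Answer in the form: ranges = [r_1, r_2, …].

beam 1: φ=-90°, α=210°
  direction (-0.8660, -0.5000); cell (5,8); t to first gridline: x 0.7044, y 1.0800 (then +1.1547 / +2.0000)
    (4,8) via x @ 0.7044
    (4,7) via y @ 1.0800
    (3,7) via x @ 1.8591  # hit
  → r_1 = 1.8591
beam 2: φ=-45°, α=255°
  direction (-0.2588, -0.9659); cell (5,8); t to first gridline: x 2.3569, y 0.5590 (then +3.8637 / +1.0353)
    (5,7) via y @ 0.5590
    (5,6) via y @ 1.5943
    (4,6) via x @ 2.3569
    (4,5) via y @ 2.6296
    (4,4) via y @ 3.6649
    (4,3) via y @ 4.7002
    (4,2) via y @ 5.7354
    (3,2) via x @ 6.2206  # hit
  → r_2 = 6.2206
beam 3: φ=45°, α=345°
  direction (0.9659, -0.2588); cell (5,8); t to first gridline: x 0.4038, y 2.0864 (then +1.0353 / +3.8637)
    (6,8) via x @ 0.4038
    (7,8) via x @ 1.4390  # hit
  → r_3 = 1.4390
beam 4: φ=90°, α=30°
  direction (0.8660, 0.5000); cell (5,8); t to first gridline: x 0.4503, y 0.9200 (then +1.1547 / +2.0000)
    (6,8) via x @ 0.4503
    (6,9) via y @ 0.9200  # hit
  → r_4 = 0.9200

ranges = [1.8591, 6.2206, 1.4390, 0.9200]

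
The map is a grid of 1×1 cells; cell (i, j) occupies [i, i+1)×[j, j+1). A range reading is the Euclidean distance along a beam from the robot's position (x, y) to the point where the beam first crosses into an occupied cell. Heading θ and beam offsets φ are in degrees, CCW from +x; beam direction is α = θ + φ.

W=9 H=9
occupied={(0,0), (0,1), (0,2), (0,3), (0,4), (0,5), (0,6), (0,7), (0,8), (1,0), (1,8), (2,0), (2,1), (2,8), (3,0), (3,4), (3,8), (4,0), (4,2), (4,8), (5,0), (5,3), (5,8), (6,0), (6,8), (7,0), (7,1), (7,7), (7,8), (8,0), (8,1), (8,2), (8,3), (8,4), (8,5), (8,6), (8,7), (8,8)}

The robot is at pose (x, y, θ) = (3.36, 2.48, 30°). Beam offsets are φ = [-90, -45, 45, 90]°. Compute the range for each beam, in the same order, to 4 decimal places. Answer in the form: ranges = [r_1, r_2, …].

ranges = [1.7090, 0.6626, 1.5736, 4.7200]

beam 1: φ=-90°, α=300°
  d=(0.5000,-0.8660)  start (3,2)  tX=1.2800 tY=0.5543  stride 1/|dx|=2.0000 1/|dy|=1.1547
    cross y-line → (3,1), t=0.5543
    cross x-line → (4,1), t=1.2800
    cross y-line → (4,0), t=1.7090 (wall)
  → r_1 = 1.7090
beam 2: φ=-45°, α=345°
  d=(0.9659,-0.2588)  start (3,2)  tX=0.6626 tY=1.8546  stride 1/|dx|=1.0353 1/|dy|=3.8637
    cross x-line → (4,2), t=0.6626 (wall)
  → r_2 = 0.6626
beam 3: φ=45°, α=75°
  d=(0.2588,0.9659)  start (3,2)  tX=2.4728 tY=0.5383  stride 1/|dx|=3.8637 1/|dy|=1.0353
    cross y-line → (3,3), t=0.5383
    cross y-line → (3,4), t=1.5736 (wall)
  → r_3 = 1.5736
beam 4: φ=90°, α=120°
  d=(-0.5000,0.8660)  start (3,2)  tX=0.7200 tY=0.6004  stride 1/|dx|=2.0000 1/|dy|=1.1547
    cross y-line → (3,3), t=0.6004
    cross x-line → (2,3), t=0.7200
    cross y-line → (2,4), t=1.7551
    cross x-line → (1,4), t=2.7200
    cross y-line → (1,5), t=2.9098
    cross y-line → (1,6), t=4.0645
    cross x-line → (0,6), t=4.7200 (wall)
  → r_4 = 4.7200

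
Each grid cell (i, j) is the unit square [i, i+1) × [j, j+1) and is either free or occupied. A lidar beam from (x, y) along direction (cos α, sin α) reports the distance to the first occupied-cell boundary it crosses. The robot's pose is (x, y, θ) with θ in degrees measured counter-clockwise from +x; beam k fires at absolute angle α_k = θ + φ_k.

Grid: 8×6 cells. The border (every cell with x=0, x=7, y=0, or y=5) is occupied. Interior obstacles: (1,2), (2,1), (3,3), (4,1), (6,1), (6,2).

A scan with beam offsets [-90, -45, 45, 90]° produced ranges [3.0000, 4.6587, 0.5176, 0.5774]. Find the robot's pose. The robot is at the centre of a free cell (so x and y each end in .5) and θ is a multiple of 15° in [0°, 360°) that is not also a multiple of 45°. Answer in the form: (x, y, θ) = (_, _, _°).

(x, y, θ) = (6.5, 3.5, 240°)

The pose lattice has 18·16 = 288 candidates. Test each by forward raycasting.
  (2.5, 3.5, 345°): beam 1 = 1.5529 ≠ 3.0000 ✗
  (1.5, 4.5, 345°): beam 1 = 1.5529 ≠ 3.0000 ✗
  (1.5, 1.5, 150°): beam 1 = 0.5774 ≠ 3.0000 ✗
  (5.5, 4.5, 300°): beam 1 = 1.7321 ≠ 3.0000 ✗
  …
  (6.5, 3.5, 240°): r_1=3.0000, r_2=4.6587, r_3=0.5176, r_4=0.5774 — all match ✓
Unique over the lattice → pose = (6.5, 3.5, 240°).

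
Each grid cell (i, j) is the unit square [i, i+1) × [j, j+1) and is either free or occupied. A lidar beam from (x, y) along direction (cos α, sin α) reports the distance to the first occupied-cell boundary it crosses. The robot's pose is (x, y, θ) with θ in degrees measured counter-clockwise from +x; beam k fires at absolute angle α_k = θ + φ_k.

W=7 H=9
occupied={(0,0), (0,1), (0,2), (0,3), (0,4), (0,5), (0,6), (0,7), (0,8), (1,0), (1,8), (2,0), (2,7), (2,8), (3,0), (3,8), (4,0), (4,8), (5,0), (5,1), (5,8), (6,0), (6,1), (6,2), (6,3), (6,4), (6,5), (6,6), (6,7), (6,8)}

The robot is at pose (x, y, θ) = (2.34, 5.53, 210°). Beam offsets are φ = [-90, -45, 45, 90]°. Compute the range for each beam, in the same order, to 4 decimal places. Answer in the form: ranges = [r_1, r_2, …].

ranges = [2.6800, 1.3873, 4.6898, 5.2308]

beam 1: φ=-90°, α=120°
  d=(-0.5000,0.8660)  start (2,5)  tX=0.6800 tY=0.5427  stride 1/|dx|=2.0000 1/|dy|=1.1547
    cross y-line → (2,6), t=0.5427
    cross x-line → (1,6), t=0.6800
    cross y-line → (1,7), t=1.6974
    cross x-line → (0,7), t=2.6800 (wall)
  → r_1 = 2.6800
beam 2: φ=-45°, α=165°
  d=(-0.9659,0.2588)  start (2,5)  tX=0.3520 tY=1.8159  stride 1/|dx|=1.0353 1/|dy|=3.8637
    cross x-line → (1,5), t=0.3520
    cross x-line → (0,5), t=1.3873 (wall)
  → r_2 = 1.3873
beam 3: φ=45°, α=255°
  d=(-0.2588,-0.9659)  start (2,5)  tX=1.3137 tY=0.5487  stride 1/|dx|=3.8637 1/|dy|=1.0353
    cross y-line → (2,4), t=0.5487
    cross x-line → (1,4), t=1.3137
    cross y-line → (1,3), t=1.5840
    cross y-line → (1,2), t=2.6192
    cross y-line → (1,1), t=3.6545
    cross y-line → (1,0), t=4.6898 (wall)
  → r_3 = 4.6898
beam 4: φ=90°, α=300°
  d=(0.5000,-0.8660)  start (2,5)  tX=1.3200 tY=0.6120  stride 1/|dx|=2.0000 1/|dy|=1.1547
    cross y-line → (2,4), t=0.6120
    cross x-line → (3,4), t=1.3200
    cross y-line → (3,3), t=1.7667
    cross y-line → (3,2), t=2.9214
    cross x-line → (4,2), t=3.3200
    cross y-line → (4,1), t=4.0761
    cross y-line → (4,0), t=5.2308 (wall)
  → r_4 = 5.2308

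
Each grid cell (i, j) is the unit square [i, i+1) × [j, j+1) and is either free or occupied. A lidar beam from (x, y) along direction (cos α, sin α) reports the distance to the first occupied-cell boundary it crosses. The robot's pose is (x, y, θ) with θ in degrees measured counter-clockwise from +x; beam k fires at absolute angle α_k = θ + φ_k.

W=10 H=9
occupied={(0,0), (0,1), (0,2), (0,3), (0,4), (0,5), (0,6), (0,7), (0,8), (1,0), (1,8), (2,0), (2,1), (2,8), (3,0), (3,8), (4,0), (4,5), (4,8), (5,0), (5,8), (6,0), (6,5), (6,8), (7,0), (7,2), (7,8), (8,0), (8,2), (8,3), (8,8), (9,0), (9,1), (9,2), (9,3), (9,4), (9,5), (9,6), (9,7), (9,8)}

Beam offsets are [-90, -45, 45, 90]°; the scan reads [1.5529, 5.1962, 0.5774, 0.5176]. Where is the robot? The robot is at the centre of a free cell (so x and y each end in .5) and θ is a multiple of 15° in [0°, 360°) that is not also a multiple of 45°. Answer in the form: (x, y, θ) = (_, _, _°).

(x, y, θ) = (4.5, 7.5, 15°)

Enumerate (i+0.5, j+0.5, θ) over the 50 free cells and 16 admissible headings. For each, cast all 4 beams and compare to the given ranges.
  (4.5, 7.5, 60°): beam 1 = 5.1962 ≠ 1.5529 ✗
  (7.5, 4.5, 165°): beam 1 = 3.6235 ≠ 1.5529 ✗
  (7.5, 1.5, 150°): beam 1 = 0.5774 ≠ 1.5529 ✗
  (7.5, 1.5, 285°): beam 1 = 1.9319 ≠ 1.5529 ✗
  …
  (4.5, 7.5, 15°): r_1=1.5529, r_2=5.1962, r_3=0.5774, r_4=0.5176 — all match ✓
Unique over the lattice → pose = (4.5, 7.5, 15°).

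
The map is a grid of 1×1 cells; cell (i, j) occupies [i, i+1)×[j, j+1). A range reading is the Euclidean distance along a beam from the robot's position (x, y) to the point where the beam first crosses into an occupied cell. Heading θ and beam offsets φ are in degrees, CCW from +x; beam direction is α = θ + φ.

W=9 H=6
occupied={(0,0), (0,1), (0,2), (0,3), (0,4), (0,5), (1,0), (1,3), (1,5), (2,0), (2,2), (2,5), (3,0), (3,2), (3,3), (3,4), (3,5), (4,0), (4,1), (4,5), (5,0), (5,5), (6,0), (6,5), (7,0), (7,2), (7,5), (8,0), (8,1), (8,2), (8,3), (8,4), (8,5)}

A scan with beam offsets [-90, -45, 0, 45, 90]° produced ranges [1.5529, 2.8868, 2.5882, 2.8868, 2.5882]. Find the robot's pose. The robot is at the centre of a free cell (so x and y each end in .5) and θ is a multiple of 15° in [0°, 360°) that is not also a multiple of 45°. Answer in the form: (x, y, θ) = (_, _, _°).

Enumerate (i+0.5, j+0.5, θ) over the 21 free cells and 16 admissible headings. For each, cast all 5 beams and compare to the given ranges.
  (1.5, 2.5, 195°): beam 1 = 0.5176 ≠ 1.5529 ✗
  (6.5, 2.5, 255°): beam 1 = 2.5882 ≠ 1.5529 ✗
  (2.5, 4.5, 345°): beam 2 = 1.0000 ≠ 2.8868 ✗
  …
  (6.5, 3.5, 195°): r_1=1.5529, r_2=2.8868, r_3=2.5882, r_4=2.8868, r_5=2.5882 — all match ✓
Only this pose fits every beam.

(x, y, θ) = (6.5, 3.5, 195°)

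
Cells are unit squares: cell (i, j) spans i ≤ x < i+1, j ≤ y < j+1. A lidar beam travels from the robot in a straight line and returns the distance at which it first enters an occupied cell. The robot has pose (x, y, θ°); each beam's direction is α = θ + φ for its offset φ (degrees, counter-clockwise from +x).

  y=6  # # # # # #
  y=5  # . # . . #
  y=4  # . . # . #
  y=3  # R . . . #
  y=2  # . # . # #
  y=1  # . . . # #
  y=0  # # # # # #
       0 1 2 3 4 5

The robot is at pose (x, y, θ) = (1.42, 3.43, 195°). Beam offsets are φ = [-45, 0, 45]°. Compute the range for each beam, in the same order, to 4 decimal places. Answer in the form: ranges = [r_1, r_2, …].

beam 1: φ=-45°, α=150°
  dir = (cos 150°, sin 150°) = (-0.8660, 0.5000); from cell (1,3)
  next x-line at t=0.4850, next y-line at t=1.1400; Δt_x=1.1547, Δt_y=2.0000
    x: enter (0,3) at t=0.4850 ← occupied
  → r_1 = 0.4850
beam 2: φ=0°, α=195°
  dir = (cos 195°, sin 195°) = (-0.9659, -0.2588); from cell (1,3)
  next x-line at t=0.4348, next y-line at t=1.6614; Δt_x=1.0353, Δt_y=3.8637
    x: enter (0,3) at t=0.4348 ← occupied
  → r_2 = 0.4348
beam 3: φ=45°, α=240°
  dir = (cos 240°, sin 240°) = (-0.5000, -0.8660); from cell (1,3)
  next x-line at t=0.8400, next y-line at t=0.4965; Δt_x=2.0000, Δt_y=1.1547
    y: enter (1,2) at t=0.4965
    x: enter (0,2) at t=0.8400 ← occupied
  → r_3 = 0.8400

ranges = [0.4850, 0.4348, 0.8400]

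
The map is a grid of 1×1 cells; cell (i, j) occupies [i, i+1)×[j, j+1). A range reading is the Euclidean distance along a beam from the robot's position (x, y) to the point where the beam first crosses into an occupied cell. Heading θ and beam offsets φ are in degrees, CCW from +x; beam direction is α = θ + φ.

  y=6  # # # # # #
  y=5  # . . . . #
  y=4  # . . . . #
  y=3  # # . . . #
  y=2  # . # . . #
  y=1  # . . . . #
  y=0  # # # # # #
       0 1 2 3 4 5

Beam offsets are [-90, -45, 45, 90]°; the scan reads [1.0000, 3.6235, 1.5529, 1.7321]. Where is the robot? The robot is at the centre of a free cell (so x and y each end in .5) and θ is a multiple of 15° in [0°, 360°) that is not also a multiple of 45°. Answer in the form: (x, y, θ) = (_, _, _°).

Enumerate (i+0.5, j+0.5, θ) over the 18 free cells and 16 admissible headings. For each, cast all 4 beams and compare to the given ranges.
  (3.5, 1.5, 60°): beam 2 = 1.5529 ≠ 3.6235 ✗
  (3.5, 2.5, 165°): beam 1 = 3.6235 ≠ 1.0000 ✗
  (4.5, 4.5, 210°): beam 1 = 1.7321 ≠ 1.0000 ✗
  (1.5, 1.5, 285°): beam 1 = 0.5176 ≠ 1.0000 ✗
  …
  (4.5, 2.5, 150°): r_1=1.0000, r_2=3.6235, r_3=1.5529, r_4=1.7321 — all match ✓
No second candidate reproduces the full scan.

(x, y, θ) = (4.5, 2.5, 150°)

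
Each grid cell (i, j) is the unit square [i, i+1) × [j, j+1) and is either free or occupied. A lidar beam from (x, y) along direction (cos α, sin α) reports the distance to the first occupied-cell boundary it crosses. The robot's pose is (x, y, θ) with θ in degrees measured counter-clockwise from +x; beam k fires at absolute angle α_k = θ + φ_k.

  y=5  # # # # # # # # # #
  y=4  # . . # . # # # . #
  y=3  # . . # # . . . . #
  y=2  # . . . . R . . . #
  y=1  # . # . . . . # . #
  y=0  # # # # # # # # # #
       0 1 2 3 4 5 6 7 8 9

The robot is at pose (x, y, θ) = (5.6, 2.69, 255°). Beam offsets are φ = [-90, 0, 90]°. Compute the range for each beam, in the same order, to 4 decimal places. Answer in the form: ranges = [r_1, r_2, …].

beam 1: φ=-90°, α=165°
  dir = (cos 165°, sin 165°) = (-0.9659, 0.2588); from cell (5,2)
  next x-line at t=0.6212, next y-line at t=1.1977; Δt_x=1.0353, Δt_y=3.8637
    x: enter (4,2) at t=0.6212
    y: enter (4,3) at t=1.1977 ← occupied
  → r_1 = 1.1977
beam 2: φ=0°, α=255°
  dir = (cos 255°, sin 255°) = (-0.2588, -0.9659); from cell (5,2)
  next x-line at t=2.3182, next y-line at t=0.7143; Δt_x=3.8637, Δt_y=1.0353
    y: enter (5,1) at t=0.7143
    y: enter (5,0) at t=1.7496 ← occupied
  → r_2 = 1.7496
beam 3: φ=90°, α=345°
  dir = (cos 345°, sin 345°) = (0.9659, -0.2588); from cell (5,2)
  next x-line at t=0.4141, next y-line at t=2.6660; Δt_x=1.0353, Δt_y=3.8637
    x: enter (6,2) at t=0.4141
    x: enter (7,2) at t=1.4494
    x: enter (8,2) at t=2.4847
    y: enter (8,1) at t=2.6660
    x: enter (9,1) at t=3.5199 ← occupied
  → r_3 = 3.5199

ranges = [1.1977, 1.7496, 3.5199]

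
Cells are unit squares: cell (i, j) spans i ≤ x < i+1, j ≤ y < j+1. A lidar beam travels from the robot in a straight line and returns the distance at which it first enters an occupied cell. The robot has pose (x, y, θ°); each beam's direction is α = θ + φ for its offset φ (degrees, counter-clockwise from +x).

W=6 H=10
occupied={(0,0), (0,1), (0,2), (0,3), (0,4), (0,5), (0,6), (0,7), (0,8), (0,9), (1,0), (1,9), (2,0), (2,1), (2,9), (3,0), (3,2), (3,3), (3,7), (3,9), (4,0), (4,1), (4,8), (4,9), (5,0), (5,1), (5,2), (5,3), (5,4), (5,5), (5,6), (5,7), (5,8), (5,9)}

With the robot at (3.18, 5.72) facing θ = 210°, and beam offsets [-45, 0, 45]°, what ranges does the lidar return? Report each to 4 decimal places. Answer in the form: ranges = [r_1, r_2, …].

ranges = [2.2569, 2.5172, 3.8512]

beam 1: φ=-45°, α=165°
  dir = (cos 165°, sin 165°) = (-0.9659, 0.2588); from cell (3,5)
  next x-line at t=0.1863, next y-line at t=1.0818; Δt_x=1.0353, Δt_y=3.8637
    x: enter (2,5) at t=0.1863
    y: enter (2,6) at t=1.0818
    x: enter (1,6) at t=1.2216
    x: enter (0,6) at t=2.2569 ← occupied
  → r_1 = 2.2569
beam 2: φ=0°, α=210°
  dir = (cos 210°, sin 210°) = (-0.8660, -0.5000); from cell (3,5)
  next x-line at t=0.2078, next y-line at t=1.4400; Δt_x=1.1547, Δt_y=2.0000
    x: enter (2,5) at t=0.2078
    x: enter (1,5) at t=1.3625
    y: enter (1,4) at t=1.4400
    x: enter (0,4) at t=2.5172 ← occupied
  → r_2 = 2.5172
beam 3: φ=45°, α=255°
  dir = (cos 255°, sin 255°) = (-0.2588, -0.9659); from cell (3,5)
  next x-line at t=0.6955, next y-line at t=0.7454; Δt_x=3.8637, Δt_y=1.0353
    x: enter (2,5) at t=0.6955
    y: enter (2,4) at t=0.7454
    y: enter (2,3) at t=1.7807
    y: enter (2,2) at t=2.8160
    y: enter (2,1) at t=3.8512 ← occupied
  → r_3 = 3.8512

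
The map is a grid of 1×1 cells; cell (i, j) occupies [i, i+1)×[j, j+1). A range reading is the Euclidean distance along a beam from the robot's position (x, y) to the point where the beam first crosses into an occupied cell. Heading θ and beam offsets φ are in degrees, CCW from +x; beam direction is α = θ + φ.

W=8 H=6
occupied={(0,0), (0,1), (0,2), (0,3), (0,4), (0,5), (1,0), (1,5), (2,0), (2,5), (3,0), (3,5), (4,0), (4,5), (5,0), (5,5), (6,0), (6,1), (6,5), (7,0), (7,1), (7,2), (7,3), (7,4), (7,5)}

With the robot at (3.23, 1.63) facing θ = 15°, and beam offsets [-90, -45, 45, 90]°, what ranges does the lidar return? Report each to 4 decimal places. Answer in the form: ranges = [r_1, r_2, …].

ranges = [0.6522, 1.2600, 3.8913, 3.4889]

beam 1: φ=-90°, α=285°
  direction (0.2588, -0.9659); cell (3,1); t to first gridline: x 2.9751, y 0.6522 (then +3.8637 / +1.0353)
    (3,0) via y @ 0.6522  # hit
  → r_1 = 0.6522
beam 2: φ=-45°, α=330°
  direction (0.8660, -0.5000); cell (3,1); t to first gridline: x 0.8891, y 1.2600 (then +1.1547 / +2.0000)
    (4,1) via x @ 0.8891
    (4,0) via y @ 1.2600  # hit
  → r_2 = 1.2600
beam 3: φ=45°, α=60°
  direction (0.5000, 0.8660); cell (3,1); t to first gridline: x 1.5400, y 0.4272 (then +2.0000 / +1.1547)
    (3,2) via y @ 0.4272
    (4,2) via x @ 1.5400
    (4,3) via y @ 1.5819
    (4,4) via y @ 2.7366
    (5,4) via x @ 3.5400
    (5,5) via y @ 3.8913  # hit
  → r_3 = 3.8913
beam 4: φ=90°, α=105°
  direction (-0.2588, 0.9659); cell (3,1); t to first gridline: x 0.8887, y 0.3831 (then +3.8637 / +1.0353)
    (3,2) via y @ 0.3831
    (2,2) via x @ 0.8887
    (2,3) via y @ 1.4183
    (2,4) via y @ 2.4536
    (2,5) via y @ 3.4889  # hit
  → r_4 = 3.4889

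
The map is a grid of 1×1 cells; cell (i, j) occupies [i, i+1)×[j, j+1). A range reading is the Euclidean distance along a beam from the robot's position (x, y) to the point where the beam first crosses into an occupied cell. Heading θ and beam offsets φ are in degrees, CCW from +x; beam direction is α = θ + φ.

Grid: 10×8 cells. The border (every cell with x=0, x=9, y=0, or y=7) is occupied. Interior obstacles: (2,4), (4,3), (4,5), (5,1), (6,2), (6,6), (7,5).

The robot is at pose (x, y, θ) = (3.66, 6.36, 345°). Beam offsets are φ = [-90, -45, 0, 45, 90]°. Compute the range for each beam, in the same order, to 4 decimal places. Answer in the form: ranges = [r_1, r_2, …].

beam 1: φ=-90°, α=255°
  cosα=-0.2588 sinα=-0.9659 | (3,6) | tMaxX 2.5500 tMaxY 0.3727 | tΔX 3.8637 tΔY 1.0353
    t=0.3727 [y] (3,5)
    t=1.4080 [y] (3,4)
    t=2.4433 [y] (3,3)
    t=2.5500 [x] (2,3)
    t=3.4785 [y] (2,2)
    t=4.5138 [y] (2,1)
    t=5.5491 [y] (2,0) — stop
  → r_1 = 5.5491
beam 2: φ=-45°, α=300°
  cosα=0.5000 sinα=-0.8660 | (3,6) | tMaxX 0.6800 tMaxY 0.4157 | tΔX 2.0000 tΔY 1.1547
    t=0.4157 [y] (3,5)
    t=0.6800 [x] (4,5) — stop
  → r_2 = 0.6800
beam 3: φ=0°, α=345°
  cosα=0.9659 sinα=-0.2588 | (3,6) | tMaxX 0.3520 tMaxY 1.3909 | tΔX 1.0353 tΔY 3.8637
    t=0.3520 [x] (4,6)
    t=1.3873 [x] (5,6)
    t=1.3909 [y] (5,5)
    t=2.4225 [x] (6,5)
    t=3.4578 [x] (7,5) — stop
  → r_3 = 3.4578
beam 4: φ=45°, α=30°
  cosα=0.8660 sinα=0.5000 | (3,6) | tMaxX 0.3926 tMaxY 1.2800 | tΔX 1.1547 tΔY 2.0000
    t=0.3926 [x] (4,6)
    t=1.2800 [y] (4,7) — stop
  → r_4 = 1.2800
beam 5: φ=90°, α=75°
  cosα=0.2588 sinα=0.9659 | (3,6) | tMaxX 1.3137 tMaxY 0.6626 | tΔX 3.8637 tΔY 1.0353
    t=0.6626 [y] (3,7) — stop
  → r_5 = 0.6626

ranges = [5.5491, 0.6800, 3.4578, 1.2800, 0.6626]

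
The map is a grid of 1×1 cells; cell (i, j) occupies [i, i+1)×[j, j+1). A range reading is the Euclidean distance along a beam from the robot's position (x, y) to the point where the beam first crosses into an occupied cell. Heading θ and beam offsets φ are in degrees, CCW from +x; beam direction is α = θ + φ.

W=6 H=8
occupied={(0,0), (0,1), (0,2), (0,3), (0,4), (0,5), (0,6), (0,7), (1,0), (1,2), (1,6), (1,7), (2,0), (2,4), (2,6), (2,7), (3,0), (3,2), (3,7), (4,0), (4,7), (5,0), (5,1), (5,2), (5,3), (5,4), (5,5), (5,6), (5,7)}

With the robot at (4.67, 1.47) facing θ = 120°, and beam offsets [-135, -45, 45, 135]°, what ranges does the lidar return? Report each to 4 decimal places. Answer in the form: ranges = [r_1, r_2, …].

ranges = [0.3416, 1.2750, 2.7642, 0.4866]

beam 1: φ=-135°, α=345°
  d=(0.9659,-0.2588)  start (4,1)  tX=0.3416 tY=1.8159  stride 1/|dx|=1.0353 1/|dy|=3.8637
    cross x-line → (5,1), t=0.3416 (wall)
  → r_1 = 0.3416
beam 2: φ=-45°, α=75°
  d=(0.2588,0.9659)  start (4,1)  tX=1.2750 tY=0.5487  stride 1/|dx|=3.8637 1/|dy|=1.0353
    cross y-line → (4,2), t=0.5487
    cross x-line → (5,2), t=1.2750 (wall)
  → r_2 = 1.2750
beam 3: φ=45°, α=165°
  d=(-0.9659,0.2588)  start (4,1)  tX=0.6936 tY=2.0478  stride 1/|dx|=1.0353 1/|dy|=3.8637
    cross x-line → (3,1), t=0.6936
    cross x-line → (2,1), t=1.7289
    cross y-line → (2,2), t=2.0478
    cross x-line → (1,2), t=2.7642 (wall)
  → r_3 = 2.7642
beam 4: φ=135°, α=255°
  d=(-0.2588,-0.9659)  start (4,1)  tX=2.5887 tY=0.4866  stride 1/|dx|=3.8637 1/|dy|=1.0353
    cross y-line → (4,0), t=0.4866 (wall)
  → r_4 = 0.4866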